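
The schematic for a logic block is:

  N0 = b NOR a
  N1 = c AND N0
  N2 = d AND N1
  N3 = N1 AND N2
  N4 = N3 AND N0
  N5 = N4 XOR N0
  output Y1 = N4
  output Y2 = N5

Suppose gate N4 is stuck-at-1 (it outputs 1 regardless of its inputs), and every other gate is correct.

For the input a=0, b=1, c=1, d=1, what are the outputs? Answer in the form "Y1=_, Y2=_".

Y1=1, Y2=1

Propagate with N4 forced: N0=0, N1=0, N2=0, N3=0, N4=1 [stuck-at-1], N5=1.
So the outputs are Y1=1, Y2=1. (Without the fault they would be Y1=0, Y2=0.)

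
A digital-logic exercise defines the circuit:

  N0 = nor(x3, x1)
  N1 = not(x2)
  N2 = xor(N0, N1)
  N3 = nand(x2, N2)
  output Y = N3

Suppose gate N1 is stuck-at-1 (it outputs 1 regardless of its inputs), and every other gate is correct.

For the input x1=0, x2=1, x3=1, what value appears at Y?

Propagate with N1 forced: N0=0, N1=1 [stuck-at-1], N2=1, N3=0.
So Y = 0. (Without the fault it would be 1.)

0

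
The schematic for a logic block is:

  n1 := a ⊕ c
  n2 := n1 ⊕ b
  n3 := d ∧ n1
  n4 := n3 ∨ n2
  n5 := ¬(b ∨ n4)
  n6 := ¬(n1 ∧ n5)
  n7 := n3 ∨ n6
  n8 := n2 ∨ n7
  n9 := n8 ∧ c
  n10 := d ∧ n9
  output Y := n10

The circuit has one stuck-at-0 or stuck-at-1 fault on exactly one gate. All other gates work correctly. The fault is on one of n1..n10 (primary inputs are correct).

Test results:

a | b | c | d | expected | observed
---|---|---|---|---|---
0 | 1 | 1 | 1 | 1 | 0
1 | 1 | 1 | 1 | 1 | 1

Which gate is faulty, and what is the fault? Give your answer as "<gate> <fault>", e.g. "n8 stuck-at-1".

Fault-free values for test 1 (a=0, b=1, c=1, d=1): n1=1, n2=0, n3=1, n4=1, n5=0, n6=1, n7=1, n8=1, n9=1, n10=1, giving Y=1. Observed 0.
Test 1: faults giving observed 0 are {n7 stuck-at-0, n8 stuck-at-0, n9 stuck-at-0, n10 stuck-at-0}.
Test 2 (a=1, b=1, c=1, d=1): fault-free n1=0, n2=1, n3=0, n4=1, n5=0, n6=1, n7=1, n8=1, n9=1, n10=1 → 1; observed 1. Eliminates n8 stuck-at-0, n9 stuck-at-0, n10 stuck-at-0.
Only n7 stuck-at-0 is consistent with every test.

n7 stuck-at-0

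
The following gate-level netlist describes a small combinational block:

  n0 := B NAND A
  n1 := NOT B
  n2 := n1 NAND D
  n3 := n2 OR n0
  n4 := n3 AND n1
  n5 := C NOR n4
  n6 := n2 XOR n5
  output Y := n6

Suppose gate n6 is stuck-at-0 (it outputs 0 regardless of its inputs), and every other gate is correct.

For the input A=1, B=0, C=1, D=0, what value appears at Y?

0

Propagate with n6 forced: n0=1, n1=1, n2=1, n3=1, n4=1, n5=0, n6=0 [stuck-at-0].
So Y = 0. (Without the fault it would be 1.)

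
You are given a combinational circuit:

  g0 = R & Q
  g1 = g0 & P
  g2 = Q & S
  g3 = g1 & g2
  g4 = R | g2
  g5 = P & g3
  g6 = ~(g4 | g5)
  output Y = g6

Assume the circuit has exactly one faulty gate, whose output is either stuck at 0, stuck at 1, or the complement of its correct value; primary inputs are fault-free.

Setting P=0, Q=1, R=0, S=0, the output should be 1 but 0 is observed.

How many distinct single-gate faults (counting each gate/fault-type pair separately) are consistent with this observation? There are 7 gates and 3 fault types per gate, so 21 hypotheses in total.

Fault-free: g0=0, g1=0, g2=0, g3=0, g4=0, g5=0, g6=1 → 1. Observed 0.
  g0: none of the 3 fault types match ✗
  g1: none of the 3 fault types match ✗
  g2: stuck-at-1, inverted output ✓; others ✗
  g3: none of the 3 fault types match ✗
  g4: stuck-at-1, inverted output ✓; others ✗
  g5: stuck-at-1, inverted output ✓; others ✗
  g6: stuck-at-0, inverted output ✓; others ✗
Consistent faults: {g2 stuck-at-1, g2 inverted output, g4 stuck-at-1, g4 inverted output, g5 stuck-at-1, g5 inverted output, g6 stuck-at-0, g6 inverted output} — 8 in all.

8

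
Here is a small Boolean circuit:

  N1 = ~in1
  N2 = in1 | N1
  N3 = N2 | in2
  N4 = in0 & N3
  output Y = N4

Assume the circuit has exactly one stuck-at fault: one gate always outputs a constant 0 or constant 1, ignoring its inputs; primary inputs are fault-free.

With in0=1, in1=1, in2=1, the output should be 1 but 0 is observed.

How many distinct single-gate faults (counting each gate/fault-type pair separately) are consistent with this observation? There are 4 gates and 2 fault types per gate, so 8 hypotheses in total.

2

Fault-free: N1=0, N2=1, N3=1, N4=1 → 1. Observed 0.
  N1 stuck-at-0: output 1 ✗
  N1 stuck-at-1: output 1 ✗
  N2 stuck-at-0: output 1 ✗
  N2 stuck-at-1: output 1 ✗
  N3 stuck-at-0: output 0 ✓
  N3 stuck-at-1: output 1 ✗
  N4 stuck-at-0: output 0 ✓
  N4 stuck-at-1: output 1 ✗
Consistent faults: {N3 stuck-at-0, N4 stuck-at-0} — 2 in all.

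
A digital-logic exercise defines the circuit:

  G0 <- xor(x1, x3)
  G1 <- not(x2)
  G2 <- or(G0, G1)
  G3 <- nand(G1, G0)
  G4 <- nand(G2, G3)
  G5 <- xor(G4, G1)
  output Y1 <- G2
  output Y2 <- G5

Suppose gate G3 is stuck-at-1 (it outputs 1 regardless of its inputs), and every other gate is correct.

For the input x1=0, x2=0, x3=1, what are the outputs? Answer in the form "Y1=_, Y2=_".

Propagate with G3 forced: G0=1, G1=1, G2=1, G3=1 [stuck-at-1], G4=0, G5=1.
So the outputs are Y1=1, Y2=1. (Without the fault they would be Y1=1, Y2=0.)

Y1=1, Y2=1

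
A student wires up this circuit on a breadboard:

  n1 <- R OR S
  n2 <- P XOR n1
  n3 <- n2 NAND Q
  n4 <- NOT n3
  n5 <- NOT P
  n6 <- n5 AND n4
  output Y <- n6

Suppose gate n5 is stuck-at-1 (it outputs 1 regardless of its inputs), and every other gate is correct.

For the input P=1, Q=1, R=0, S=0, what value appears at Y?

1

Propagate with n5 forced: n1=0, n2=1, n3=0, n4=1, n5=1 [stuck-at-1], n6=1.
So Y = 1. (Without the fault it would be 0.)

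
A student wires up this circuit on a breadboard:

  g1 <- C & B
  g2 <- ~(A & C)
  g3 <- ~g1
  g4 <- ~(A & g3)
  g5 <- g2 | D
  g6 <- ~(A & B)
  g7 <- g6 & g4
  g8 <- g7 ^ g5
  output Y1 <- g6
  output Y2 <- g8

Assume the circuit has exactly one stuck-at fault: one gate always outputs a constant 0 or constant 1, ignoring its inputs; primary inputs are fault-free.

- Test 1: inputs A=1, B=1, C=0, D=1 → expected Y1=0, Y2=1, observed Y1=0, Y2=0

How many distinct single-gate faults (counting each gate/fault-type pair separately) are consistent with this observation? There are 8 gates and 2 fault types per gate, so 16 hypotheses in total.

Fault-free: g1=0, g2=1, g3=1, g4=0, g5=1, g6=0, g7=0, g8=1 → Y1=0, Y2=1. Observed Y1=0, Y2=0.
  g1: none of the 2 fault types match ✗
  g2: none of the 2 fault types match ✗
  g3: none of the 2 fault types match ✗
  g4: none of the 2 fault types match ✗
  g5: stuck-at-0 ✓; others ✗
  g6: none of the 2 fault types match ✗
  g7: stuck-at-1 ✓; others ✗
  g8: stuck-at-0 ✓; others ✗
Consistent faults: {g5 stuck-at-0, g7 stuck-at-1, g8 stuck-at-0} — 3 in all.

3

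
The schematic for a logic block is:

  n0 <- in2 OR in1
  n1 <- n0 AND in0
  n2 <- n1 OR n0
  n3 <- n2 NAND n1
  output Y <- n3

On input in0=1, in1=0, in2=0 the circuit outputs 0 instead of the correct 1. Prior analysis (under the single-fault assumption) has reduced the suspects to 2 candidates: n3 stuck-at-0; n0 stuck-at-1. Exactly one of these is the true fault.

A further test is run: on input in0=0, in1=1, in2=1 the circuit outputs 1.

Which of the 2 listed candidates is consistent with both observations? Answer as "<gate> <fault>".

n0 stuck-at-1

Evaluate each candidate on input in0=0, in1=1, in2=1:
  n3 stuck-at-0: n0=1, n1=0, n2=1, n3=0 [stuck-at-0] → 0 — eliminated
  n0 stuck-at-1: n0=1 [stuck-at-1], n1=0, n2=1, n3=1 → 1 — matches
Only n0 stuck-at-1 reproduces the observed 1.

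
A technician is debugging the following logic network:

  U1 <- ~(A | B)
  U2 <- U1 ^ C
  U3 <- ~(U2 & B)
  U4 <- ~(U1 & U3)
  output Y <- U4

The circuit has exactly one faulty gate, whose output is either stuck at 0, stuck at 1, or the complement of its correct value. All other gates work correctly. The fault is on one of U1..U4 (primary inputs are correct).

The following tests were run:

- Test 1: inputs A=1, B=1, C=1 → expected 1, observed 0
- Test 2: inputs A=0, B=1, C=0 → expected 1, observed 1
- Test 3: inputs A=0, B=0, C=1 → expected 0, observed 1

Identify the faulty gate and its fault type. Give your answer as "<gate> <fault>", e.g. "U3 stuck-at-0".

Fault-free values for test 1 (A=1, B=1, C=1): U1=0, U2=1, U3=0, U4=1, giving Y=1. Observed 0.
Test 1: faults giving observed 0 are {U1 stuck-at-1, U1 inverted output, U4 stuck-at-0, U4 inverted output}.
Test 2 (A=0, B=1, C=0): fault-free U1=0, U2=0, U3=1, U4=1 → 1; observed 1. Eliminates U4 stuck-at-0, U4 inverted output.
Test 3 (A=0, B=0, C=1): fault-free U1=1, U2=0, U3=1, U4=0 → 0; observed 1. Eliminates U1 stuck-at-1.
Only U1 inverted output is consistent with every test.

U1 inverted output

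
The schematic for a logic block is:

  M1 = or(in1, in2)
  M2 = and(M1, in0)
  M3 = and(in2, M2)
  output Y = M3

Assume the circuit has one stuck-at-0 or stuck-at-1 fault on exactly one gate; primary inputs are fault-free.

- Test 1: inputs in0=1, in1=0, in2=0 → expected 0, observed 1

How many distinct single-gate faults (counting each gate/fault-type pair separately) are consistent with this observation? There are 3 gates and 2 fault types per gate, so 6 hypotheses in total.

Fault-free: M1=0, M2=0, M3=0 → 0. Observed 1.
  M1 stuck-at-0: output 0 ✗
  M1 stuck-at-1: output 0 ✗
  M2 stuck-at-0: output 0 ✗
  M2 stuck-at-1: output 0 ✗
  M3 stuck-at-0: output 0 ✗
  M3 stuck-at-1: output 1 ✓
Consistent faults: {M3 stuck-at-1} — 1 in all.

1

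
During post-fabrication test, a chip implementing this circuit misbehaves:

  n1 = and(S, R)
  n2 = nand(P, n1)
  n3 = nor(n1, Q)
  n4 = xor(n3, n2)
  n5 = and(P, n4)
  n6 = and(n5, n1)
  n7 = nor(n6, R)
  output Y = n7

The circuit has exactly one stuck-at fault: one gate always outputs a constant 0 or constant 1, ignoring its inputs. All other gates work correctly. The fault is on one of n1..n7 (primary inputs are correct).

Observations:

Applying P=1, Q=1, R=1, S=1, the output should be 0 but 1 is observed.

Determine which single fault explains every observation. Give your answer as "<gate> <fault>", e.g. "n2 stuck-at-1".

n7 stuck-at-1

Fault-free values for test 1 (P=1, Q=1, R=1, S=1): n1=1, n2=0, n3=0, n4=0, n5=0, n6=0, n7=0, giving Y=0. Observed 1.
Test 1: faults giving observed 1 are {n7 stuck-at-1}.
Only n7 stuck-at-1 is consistent with every test.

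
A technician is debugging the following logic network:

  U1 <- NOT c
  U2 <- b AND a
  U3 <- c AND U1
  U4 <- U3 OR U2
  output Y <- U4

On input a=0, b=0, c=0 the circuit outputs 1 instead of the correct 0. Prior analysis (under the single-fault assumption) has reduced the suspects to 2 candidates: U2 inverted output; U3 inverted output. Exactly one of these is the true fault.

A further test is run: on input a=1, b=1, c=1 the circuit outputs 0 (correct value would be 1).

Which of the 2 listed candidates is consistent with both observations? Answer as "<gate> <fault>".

U2 inverted output

Evaluate each candidate on input a=1, b=1, c=1:
  U2 inverted output: U1=0, U2=0 [inverted output], U3=0, U4=0 → 0 — matches
  U3 inverted output: U1=0, U2=1, U3=1 [inverted output], U4=1 → 1 — eliminated
Only U2 inverted output reproduces the observed 0.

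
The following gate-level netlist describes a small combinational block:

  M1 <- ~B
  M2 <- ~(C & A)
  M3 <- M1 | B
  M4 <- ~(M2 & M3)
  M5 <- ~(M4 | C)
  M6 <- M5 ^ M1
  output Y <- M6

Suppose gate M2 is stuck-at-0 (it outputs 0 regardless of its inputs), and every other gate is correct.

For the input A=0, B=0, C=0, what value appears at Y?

Propagate with M2 forced: M1=1, M2=0 [stuck-at-0], M3=1, M4=1, M5=0, M6=1.
So Y = 1. (Without the fault it would be 0.)

1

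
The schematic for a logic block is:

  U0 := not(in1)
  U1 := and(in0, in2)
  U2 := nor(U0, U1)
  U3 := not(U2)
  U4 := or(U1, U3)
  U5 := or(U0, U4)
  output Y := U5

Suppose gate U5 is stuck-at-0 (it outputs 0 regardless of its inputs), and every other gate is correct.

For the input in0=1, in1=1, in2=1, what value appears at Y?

Propagate with U5 forced: U0=0, U1=1, U2=0, U3=1, U4=1, U5=0 [stuck-at-0].
So Y = 0. (Without the fault it would be 1.)

0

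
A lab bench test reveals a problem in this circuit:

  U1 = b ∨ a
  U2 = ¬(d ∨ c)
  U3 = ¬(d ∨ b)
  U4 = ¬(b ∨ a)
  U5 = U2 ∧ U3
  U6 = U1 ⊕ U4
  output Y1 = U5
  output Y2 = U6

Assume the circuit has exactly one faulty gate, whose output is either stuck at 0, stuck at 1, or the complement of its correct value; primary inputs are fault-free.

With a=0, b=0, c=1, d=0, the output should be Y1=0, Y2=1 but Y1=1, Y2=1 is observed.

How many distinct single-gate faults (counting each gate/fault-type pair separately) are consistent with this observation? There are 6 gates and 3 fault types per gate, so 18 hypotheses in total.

Fault-free: U1=0, U2=0, U3=1, U4=1, U5=0, U6=1 → Y1=0, Y2=1. Observed Y1=1, Y2=1.
  U1: none of the 3 fault types match ✗
  U2: stuck-at-1, inverted output ✓; others ✗
  U3: none of the 3 fault types match ✗
  U4: none of the 3 fault types match ✗
  U5: stuck-at-1, inverted output ✓; others ✗
  U6: none of the 3 fault types match ✗
Consistent faults: {U2 stuck-at-1, U2 inverted output, U5 stuck-at-1, U5 inverted output} — 4 in all.

4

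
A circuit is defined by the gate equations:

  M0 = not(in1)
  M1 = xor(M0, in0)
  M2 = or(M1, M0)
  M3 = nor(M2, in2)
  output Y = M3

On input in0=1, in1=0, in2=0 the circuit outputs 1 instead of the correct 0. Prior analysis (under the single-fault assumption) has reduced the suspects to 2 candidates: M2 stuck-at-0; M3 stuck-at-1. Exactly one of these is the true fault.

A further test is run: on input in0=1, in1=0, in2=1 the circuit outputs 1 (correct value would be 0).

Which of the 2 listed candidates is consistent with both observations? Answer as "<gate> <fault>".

M3 stuck-at-1

Evaluate each candidate on input in0=1, in1=0, in2=1:
  M2 stuck-at-0: M0=1, M1=0, M2=0 [stuck-at-0], M3=0 → 0 — eliminated
  M3 stuck-at-1: M0=1, M1=0, M2=1, M3=1 [stuck-at-1] → 1 — matches
Only M3 stuck-at-1 reproduces the observed 1.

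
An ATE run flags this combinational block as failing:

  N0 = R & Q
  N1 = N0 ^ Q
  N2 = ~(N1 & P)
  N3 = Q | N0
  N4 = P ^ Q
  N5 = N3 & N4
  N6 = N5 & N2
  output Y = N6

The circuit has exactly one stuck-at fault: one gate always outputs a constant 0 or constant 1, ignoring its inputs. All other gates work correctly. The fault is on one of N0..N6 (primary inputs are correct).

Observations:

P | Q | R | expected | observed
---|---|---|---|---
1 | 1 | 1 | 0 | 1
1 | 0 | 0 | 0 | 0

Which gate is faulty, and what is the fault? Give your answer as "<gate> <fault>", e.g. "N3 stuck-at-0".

Fault-free values for test 1 (P=1, Q=1, R=1): N0=1, N1=0, N2=1, N3=1, N4=0, N5=0, N6=0, giving Y=0. Observed 1.
Test 1: faults giving observed 1 are {N4 stuck-at-1, N5 stuck-at-1, N6 stuck-at-1}.
Test 2 (P=1, Q=0, R=0): fault-free N0=0, N1=0, N2=1, N3=0, N4=1, N5=0, N6=0 → 0; observed 0. Eliminates N5 stuck-at-1, N6 stuck-at-1.
Only N4 stuck-at-1 is consistent with every test.

N4 stuck-at-1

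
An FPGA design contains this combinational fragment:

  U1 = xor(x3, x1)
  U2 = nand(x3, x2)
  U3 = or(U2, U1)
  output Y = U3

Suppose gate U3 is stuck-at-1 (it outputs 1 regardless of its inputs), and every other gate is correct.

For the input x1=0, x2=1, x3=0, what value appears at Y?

Propagate with U3 forced: U1=0, U2=1, U3=1 [stuck-at-1].
So Y = 1. (Same as the fault-free value — the fault is masked on this input.)

1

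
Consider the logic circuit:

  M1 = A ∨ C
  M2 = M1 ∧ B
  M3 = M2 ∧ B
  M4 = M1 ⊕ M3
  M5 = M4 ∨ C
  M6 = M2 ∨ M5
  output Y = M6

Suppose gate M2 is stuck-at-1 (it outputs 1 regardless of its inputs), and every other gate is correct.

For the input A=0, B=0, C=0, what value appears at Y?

Propagate with M2 forced: M1=0, M2=1 [stuck-at-1], M3=0, M4=0, M5=0, M6=1.
So Y = 1. (Without the fault it would be 0.)

1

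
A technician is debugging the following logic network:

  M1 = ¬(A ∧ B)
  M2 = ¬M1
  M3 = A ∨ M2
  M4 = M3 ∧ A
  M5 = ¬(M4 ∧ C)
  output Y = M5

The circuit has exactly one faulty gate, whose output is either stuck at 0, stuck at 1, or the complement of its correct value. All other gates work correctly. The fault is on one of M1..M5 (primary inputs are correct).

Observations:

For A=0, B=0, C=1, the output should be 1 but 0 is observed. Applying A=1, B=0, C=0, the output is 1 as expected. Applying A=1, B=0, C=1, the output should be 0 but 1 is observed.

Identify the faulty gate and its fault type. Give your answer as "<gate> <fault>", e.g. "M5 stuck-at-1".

Fault-free values for test 1 (A=0, B=0, C=1): M1=1, M2=0, M3=0, M4=0, M5=1, giving Y=1. Observed 0.
Test 1: faults giving observed 0 are {M4 stuck-at-1, M4 inverted output, M5 stuck-at-0, M5 inverted output}.
Test 2 (A=1, B=0, C=0): fault-free M1=1, M2=0, M3=1, M4=1, M5=1 → 1; observed 1. Eliminates M5 stuck-at-0, M5 inverted output.
Test 3 (A=1, B=0, C=1): fault-free M1=1, M2=0, M3=1, M4=1, M5=0 → 0; observed 1. Eliminates M4 stuck-at-1.
Only M4 inverted output is consistent with every test.

M4 inverted output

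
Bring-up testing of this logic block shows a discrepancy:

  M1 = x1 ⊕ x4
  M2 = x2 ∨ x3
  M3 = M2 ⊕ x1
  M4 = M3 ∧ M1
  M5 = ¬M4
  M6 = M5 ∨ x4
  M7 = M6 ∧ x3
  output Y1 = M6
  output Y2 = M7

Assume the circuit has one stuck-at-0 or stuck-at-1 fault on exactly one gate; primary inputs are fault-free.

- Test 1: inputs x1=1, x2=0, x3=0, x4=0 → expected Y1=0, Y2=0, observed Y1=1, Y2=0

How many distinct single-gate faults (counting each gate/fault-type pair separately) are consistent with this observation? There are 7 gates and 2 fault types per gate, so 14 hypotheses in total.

Fault-free: M1=1, M2=0, M3=1, M4=1, M5=0, M6=0, M7=0 → Y1=0, Y2=0. Observed Y1=1, Y2=0.
  M1 stuck-at-0: output Y1=1, Y2=0 ✓
  M1 stuck-at-1: output Y1=0, Y2=0 ✗
  M2 stuck-at-0: output Y1=0, Y2=0 ✗
  M2 stuck-at-1: output Y1=1, Y2=0 ✓
  M3 stuck-at-0: output Y1=1, Y2=0 ✓
  M3 stuck-at-1: output Y1=0, Y2=0 ✗
  M4 stuck-at-0: output Y1=1, Y2=0 ✓
  M4 stuck-at-1: output Y1=0, Y2=0 ✗
  M5 stuck-at-0: output Y1=0, Y2=0 ✗
  M5 stuck-at-1: output Y1=1, Y2=0 ✓
  M6 stuck-at-0: output Y1=0, Y2=0 ✗
  M6 stuck-at-1: output Y1=1, Y2=0 ✓
  M7 stuck-at-0: output Y1=0, Y2=0 ✗
  M7 stuck-at-1: output Y1=0, Y2=1 ✗
Consistent faults: {M1 stuck-at-0, M2 stuck-at-1, M3 stuck-at-0, M4 stuck-at-0, M5 stuck-at-1, M6 stuck-at-1} — 6 in all.

6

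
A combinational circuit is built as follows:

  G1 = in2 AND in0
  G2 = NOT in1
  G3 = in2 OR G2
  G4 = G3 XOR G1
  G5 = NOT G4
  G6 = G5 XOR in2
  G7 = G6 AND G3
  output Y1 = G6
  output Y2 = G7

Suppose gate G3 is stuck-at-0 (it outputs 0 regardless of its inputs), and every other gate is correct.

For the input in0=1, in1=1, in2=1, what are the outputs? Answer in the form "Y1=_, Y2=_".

Propagate with G3 forced: G1=1, G2=0, G3=0 [stuck-at-0], G4=1, G5=0, G6=1, G7=0.
So the outputs are Y1=1, Y2=0. (Without the fault they would be Y1=0, Y2=0.)

Y1=1, Y2=0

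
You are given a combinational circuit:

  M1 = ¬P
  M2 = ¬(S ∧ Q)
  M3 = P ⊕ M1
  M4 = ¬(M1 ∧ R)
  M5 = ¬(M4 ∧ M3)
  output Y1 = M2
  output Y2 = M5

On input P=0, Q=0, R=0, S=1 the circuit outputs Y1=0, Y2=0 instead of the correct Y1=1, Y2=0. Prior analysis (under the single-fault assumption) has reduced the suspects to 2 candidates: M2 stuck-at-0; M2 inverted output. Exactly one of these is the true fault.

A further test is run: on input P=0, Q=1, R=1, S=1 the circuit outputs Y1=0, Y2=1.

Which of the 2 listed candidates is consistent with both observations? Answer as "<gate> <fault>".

M2 stuck-at-0

Evaluate each candidate on input P=0, Q=1, R=1, S=1:
  M2 stuck-at-0: M1=1, M2=0 [stuck-at-0], M3=1, M4=0, M5=1 → Y1=0, Y2=1 — matches
  M2 inverted output: M1=1, M2=1 [inverted output], M3=1, M4=0, M5=1 → Y1=1, Y2=1 — eliminated
Only M2 stuck-at-0 reproduces the observed Y1=0, Y2=1.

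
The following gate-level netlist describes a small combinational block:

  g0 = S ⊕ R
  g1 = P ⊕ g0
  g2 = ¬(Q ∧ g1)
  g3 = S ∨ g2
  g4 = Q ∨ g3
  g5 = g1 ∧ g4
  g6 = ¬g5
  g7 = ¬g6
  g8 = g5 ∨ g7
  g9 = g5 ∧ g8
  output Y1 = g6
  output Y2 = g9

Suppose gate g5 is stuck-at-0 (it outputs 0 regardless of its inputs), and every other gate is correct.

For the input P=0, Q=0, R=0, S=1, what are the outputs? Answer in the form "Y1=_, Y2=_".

Y1=1, Y2=0

Propagate with g5 forced: g0=1, g1=1, g2=1, g3=1, g4=1, g5=0 [stuck-at-0], g6=1, g7=0, g8=0, g9=0.
So the outputs are Y1=1, Y2=0. (Without the fault they would be Y1=0, Y2=1.)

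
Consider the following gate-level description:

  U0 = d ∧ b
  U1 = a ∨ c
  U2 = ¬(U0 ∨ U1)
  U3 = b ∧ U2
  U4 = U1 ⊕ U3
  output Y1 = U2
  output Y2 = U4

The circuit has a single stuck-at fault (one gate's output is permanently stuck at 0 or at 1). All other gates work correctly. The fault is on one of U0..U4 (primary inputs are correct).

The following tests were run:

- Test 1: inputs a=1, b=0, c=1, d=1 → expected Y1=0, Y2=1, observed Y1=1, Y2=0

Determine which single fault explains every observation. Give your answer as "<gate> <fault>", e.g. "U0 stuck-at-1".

U1 stuck-at-0

Fault-free values for test 1 (a=1, b=0, c=1, d=1): U0=0, U1=1, U2=0, U3=0, U4=1, giving Y1=0, Y2=1. Observed Y1=1, Y2=0.
Test 1: faults giving observed Y1=1, Y2=0 are {U1 stuck-at-0}.
Only U1 stuck-at-0 is consistent with every test.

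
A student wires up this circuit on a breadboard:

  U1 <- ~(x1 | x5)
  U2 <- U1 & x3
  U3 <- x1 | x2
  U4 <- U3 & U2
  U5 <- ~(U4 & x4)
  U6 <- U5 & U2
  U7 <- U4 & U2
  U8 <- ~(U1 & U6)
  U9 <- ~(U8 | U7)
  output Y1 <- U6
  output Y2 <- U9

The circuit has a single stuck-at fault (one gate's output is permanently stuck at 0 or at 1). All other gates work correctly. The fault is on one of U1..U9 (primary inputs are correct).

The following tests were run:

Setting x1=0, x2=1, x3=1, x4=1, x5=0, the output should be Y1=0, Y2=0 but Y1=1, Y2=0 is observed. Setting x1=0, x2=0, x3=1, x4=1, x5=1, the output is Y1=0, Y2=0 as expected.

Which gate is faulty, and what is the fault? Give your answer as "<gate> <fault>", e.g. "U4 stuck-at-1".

Fault-free values for test 1 (x1=0, x2=1, x3=1, x4=1, x5=0): U1=1, U2=1, U3=1, U4=1, U5=0, U6=0, U7=1, U8=1, U9=0, giving Y1=0, Y2=0. Observed Y1=1, Y2=0.
Test 1: faults giving observed Y1=1, Y2=0 are {U5 stuck-at-1, U6 stuck-at-1}.
Test 2 (x1=0, x2=0, x3=1, x4=1, x5=1): fault-free U1=0, U2=0, U3=0, U4=0, U5=1, U6=0, U7=0, U8=1, U9=0 → Y1=0, Y2=0; observed Y1=0, Y2=0. Eliminates U6 stuck-at-1.
Only U5 stuck-at-1 is consistent with every test.

U5 stuck-at-1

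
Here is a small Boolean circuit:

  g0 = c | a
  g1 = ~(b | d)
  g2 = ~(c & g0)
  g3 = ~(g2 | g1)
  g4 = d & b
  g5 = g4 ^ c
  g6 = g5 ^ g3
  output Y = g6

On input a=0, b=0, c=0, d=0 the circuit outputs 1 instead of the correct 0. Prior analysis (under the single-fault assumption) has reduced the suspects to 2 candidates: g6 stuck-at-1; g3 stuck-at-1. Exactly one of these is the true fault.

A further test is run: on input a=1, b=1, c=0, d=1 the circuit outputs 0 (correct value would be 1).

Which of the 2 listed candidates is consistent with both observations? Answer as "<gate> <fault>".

Evaluate each candidate on input a=1, b=1, c=0, d=1:
  g6 stuck-at-1: g0=1, g1=0, g2=1, g3=0, g4=1, g5=1, g6=1 [stuck-at-1] → 1 — eliminated
  g3 stuck-at-1: g0=1, g1=0, g2=1, g3=1 [stuck-at-1], g4=1, g5=1, g6=0 → 0 — matches
Only g3 stuck-at-1 reproduces the observed 0.

g3 stuck-at-1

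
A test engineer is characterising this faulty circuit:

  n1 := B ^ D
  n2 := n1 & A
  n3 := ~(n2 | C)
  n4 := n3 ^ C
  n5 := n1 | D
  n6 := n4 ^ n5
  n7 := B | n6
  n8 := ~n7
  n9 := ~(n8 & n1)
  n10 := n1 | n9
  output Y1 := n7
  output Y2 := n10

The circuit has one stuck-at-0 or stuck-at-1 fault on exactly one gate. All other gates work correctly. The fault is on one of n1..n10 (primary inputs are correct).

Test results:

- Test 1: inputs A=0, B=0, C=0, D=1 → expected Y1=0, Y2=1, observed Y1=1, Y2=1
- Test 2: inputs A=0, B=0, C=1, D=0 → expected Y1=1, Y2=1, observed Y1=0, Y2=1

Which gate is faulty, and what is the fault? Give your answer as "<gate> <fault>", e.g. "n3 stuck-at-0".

n4 stuck-at-0

Fault-free values for test 1 (A=0, B=0, C=0, D=1): n1=1, n2=0, n3=1, n4=1, n5=1, n6=0, n7=0, n8=1, n9=0, n10=1, giving Y1=0, Y2=1. Observed Y1=1, Y2=1.
Test 1: faults giving observed Y1=1, Y2=1 are {n2 stuck-at-1, n3 stuck-at-0, n4 stuck-at-0, n5 stuck-at-0, n6 stuck-at-1, n7 stuck-at-1}.
Test 2 (A=0, B=0, C=1, D=0): fault-free n1=0, n2=0, n3=0, n4=1, n5=0, n6=1, n7=1, n8=0, n9=1, n10=1 → Y1=1, Y2=1; observed Y1=0, Y2=1. Eliminates n2 stuck-at-1, n3 stuck-at-0, n5 stuck-at-0, n6 stuck-at-1, n7 stuck-at-1.
Only n4 stuck-at-0 is consistent with every test.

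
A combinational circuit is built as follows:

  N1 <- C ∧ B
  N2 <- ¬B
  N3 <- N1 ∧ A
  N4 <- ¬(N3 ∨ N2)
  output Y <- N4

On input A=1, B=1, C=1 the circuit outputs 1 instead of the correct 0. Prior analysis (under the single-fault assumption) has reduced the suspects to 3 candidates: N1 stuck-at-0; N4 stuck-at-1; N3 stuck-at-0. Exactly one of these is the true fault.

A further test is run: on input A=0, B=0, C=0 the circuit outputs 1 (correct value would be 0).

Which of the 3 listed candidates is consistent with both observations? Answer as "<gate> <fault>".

Evaluate each candidate on input A=0, B=0, C=0:
  N1 stuck-at-0: N1=0 [stuck-at-0], N2=1, N3=0, N4=0 → 0 — eliminated
  N4 stuck-at-1: N1=0, N2=1, N3=0, N4=1 [stuck-at-1] → 1 — matches
  N3 stuck-at-0: N1=0, N2=1, N3=0 [stuck-at-0], N4=0 → 0 — eliminated
Only N4 stuck-at-1 reproduces the observed 1.

N4 stuck-at-1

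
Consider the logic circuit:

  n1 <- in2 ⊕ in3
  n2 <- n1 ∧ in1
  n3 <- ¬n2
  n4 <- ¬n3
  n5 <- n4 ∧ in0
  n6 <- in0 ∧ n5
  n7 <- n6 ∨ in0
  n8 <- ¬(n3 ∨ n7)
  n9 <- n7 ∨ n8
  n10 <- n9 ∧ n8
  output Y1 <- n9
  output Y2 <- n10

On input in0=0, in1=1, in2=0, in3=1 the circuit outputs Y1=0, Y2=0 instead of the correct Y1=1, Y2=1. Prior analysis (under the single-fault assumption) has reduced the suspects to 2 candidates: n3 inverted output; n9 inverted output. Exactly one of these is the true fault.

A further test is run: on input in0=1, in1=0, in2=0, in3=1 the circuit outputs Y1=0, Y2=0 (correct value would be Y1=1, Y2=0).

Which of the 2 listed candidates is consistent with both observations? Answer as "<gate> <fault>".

Evaluate each candidate on input in0=1, in1=0, in2=0, in3=1:
  n3 inverted output: n1=1, n2=0, n3=0 [inverted output], n4=1, n5=1, n6=1, n7=1, n8=0, n9=1, n10=0 → Y1=1, Y2=0 — eliminated
  n9 inverted output: n1=1, n2=0, n3=1, n4=0, n5=0, n6=0, n7=1, n8=0, n9=0 [inverted output], n10=0 → Y1=0, Y2=0 — matches
Only n9 inverted output reproduces the observed Y1=0, Y2=0.

n9 inverted output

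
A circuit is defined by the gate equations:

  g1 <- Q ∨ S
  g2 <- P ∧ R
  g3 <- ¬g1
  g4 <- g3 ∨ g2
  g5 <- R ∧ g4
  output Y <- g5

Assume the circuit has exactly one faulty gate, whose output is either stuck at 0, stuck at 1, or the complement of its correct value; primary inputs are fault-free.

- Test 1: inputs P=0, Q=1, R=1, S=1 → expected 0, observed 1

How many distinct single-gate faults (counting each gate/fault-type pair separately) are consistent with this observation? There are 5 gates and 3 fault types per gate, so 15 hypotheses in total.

10

Fault-free: g1=1, g2=0, g3=0, g4=0, g5=0 → 0. Observed 1.
  g1: stuck-at-0, inverted output ✓; others ✗
  g2: stuck-at-1, inverted output ✓; others ✗
  g3: stuck-at-1, inverted output ✓; others ✗
  g4: stuck-at-1, inverted output ✓; others ✗
  g5: stuck-at-1, inverted output ✓; others ✗
Consistent faults: {g1 stuck-at-0, g1 inverted output, g2 stuck-at-1, g2 inverted output, g3 stuck-at-1, g3 inverted output, g4 stuck-at-1, g4 inverted output, g5 stuck-at-1, g5 inverted output} — 10 in all.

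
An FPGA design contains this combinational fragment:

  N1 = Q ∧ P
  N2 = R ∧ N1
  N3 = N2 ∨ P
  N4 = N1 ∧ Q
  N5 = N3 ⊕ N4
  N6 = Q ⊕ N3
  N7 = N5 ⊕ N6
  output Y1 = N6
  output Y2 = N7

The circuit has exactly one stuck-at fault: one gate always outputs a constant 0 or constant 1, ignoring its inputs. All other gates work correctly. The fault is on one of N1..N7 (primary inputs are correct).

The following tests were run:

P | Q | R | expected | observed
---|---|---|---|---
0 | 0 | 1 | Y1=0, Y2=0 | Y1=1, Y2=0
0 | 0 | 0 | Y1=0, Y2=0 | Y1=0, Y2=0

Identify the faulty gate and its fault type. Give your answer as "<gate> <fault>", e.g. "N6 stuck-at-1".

Fault-free values for test 1 (P=0, Q=0, R=1): N1=0, N2=0, N3=0, N4=0, N5=0, N6=0, N7=0, giving Y1=0, Y2=0. Observed Y1=1, Y2=0.
Test 1: faults giving observed Y1=1, Y2=0 are {N1 stuck-at-1, N2 stuck-at-1, N3 stuck-at-1}.
Test 2 (P=0, Q=0, R=0): fault-free N1=0, N2=0, N3=0, N4=0, N5=0, N6=0, N7=0 → Y1=0, Y2=0; observed Y1=0, Y2=0. Eliminates N2 stuck-at-1, N3 stuck-at-1.
Only N1 stuck-at-1 is consistent with every test.

N1 stuck-at-1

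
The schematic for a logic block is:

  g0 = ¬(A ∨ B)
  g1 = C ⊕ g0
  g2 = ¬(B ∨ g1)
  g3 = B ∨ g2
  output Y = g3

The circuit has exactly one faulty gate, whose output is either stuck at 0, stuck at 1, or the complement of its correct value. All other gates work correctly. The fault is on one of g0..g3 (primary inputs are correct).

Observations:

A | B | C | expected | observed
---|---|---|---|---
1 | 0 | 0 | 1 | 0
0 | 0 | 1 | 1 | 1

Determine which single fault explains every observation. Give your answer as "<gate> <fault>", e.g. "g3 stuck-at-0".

Fault-free values for test 1 (A=1, B=0, C=0): g0=0, g1=0, g2=1, g3=1, giving Y=1. Observed 0.
Test 1: faults giving observed 0 are {g0 stuck-at-1, g0 inverted output, g1 stuck-at-1, g1 inverted output, g2 stuck-at-0, g2 inverted output, g3 stuck-at-0, g3 inverted output}.
Test 2 (A=0, B=0, C=1): fault-free g0=1, g1=0, g2=1, g3=1 → 1; observed 1. Eliminates g0 inverted output, g1 stuck-at-1, g1 inverted output, g2 stuck-at-0, g2 inverted output, g3 stuck-at-0, g3 inverted output.
Only g0 stuck-at-1 is consistent with every test.

g0 stuck-at-1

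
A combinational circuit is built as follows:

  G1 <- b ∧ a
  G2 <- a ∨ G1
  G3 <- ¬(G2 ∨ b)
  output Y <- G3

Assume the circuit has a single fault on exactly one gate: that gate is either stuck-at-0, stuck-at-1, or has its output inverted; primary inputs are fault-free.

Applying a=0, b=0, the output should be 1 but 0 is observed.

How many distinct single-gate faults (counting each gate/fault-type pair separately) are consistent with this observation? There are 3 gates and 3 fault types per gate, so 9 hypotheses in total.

6

Fault-free: G1=0, G2=0, G3=1 → 1. Observed 0.
  G1 stuck-at-0: output 1 ✗
  G1 stuck-at-1: output 0 ✓
  G1 inverted output: output 0 ✓
  G2 stuck-at-0: output 1 ✗
  G2 stuck-at-1: output 0 ✓
  G2 inverted output: output 0 ✓
  G3 stuck-at-0: output 0 ✓
  G3 stuck-at-1: output 1 ✗
  G3 inverted output: output 0 ✓
Consistent faults: {G1 stuck-at-1, G1 inverted output, G2 stuck-at-1, G2 inverted output, G3 stuck-at-0, G3 inverted output} — 6 in all.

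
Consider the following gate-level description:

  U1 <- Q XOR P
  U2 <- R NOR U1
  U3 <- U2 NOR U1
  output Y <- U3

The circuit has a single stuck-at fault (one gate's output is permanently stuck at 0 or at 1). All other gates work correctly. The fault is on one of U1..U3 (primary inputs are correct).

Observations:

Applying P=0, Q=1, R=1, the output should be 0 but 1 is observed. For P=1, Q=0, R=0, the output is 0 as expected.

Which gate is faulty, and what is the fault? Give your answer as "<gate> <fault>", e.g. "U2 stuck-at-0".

Fault-free values for test 1 (P=0, Q=1, R=1): U1=1, U2=0, U3=0, giving Y=0. Observed 1.
Test 1: faults giving observed 1 are {U1 stuck-at-0, U3 stuck-at-1}.
Test 2 (P=1, Q=0, R=0): fault-free U1=1, U2=0, U3=0 → 0; observed 0. Eliminates U3 stuck-at-1.
Only U1 stuck-at-0 is consistent with every test.

U1 stuck-at-0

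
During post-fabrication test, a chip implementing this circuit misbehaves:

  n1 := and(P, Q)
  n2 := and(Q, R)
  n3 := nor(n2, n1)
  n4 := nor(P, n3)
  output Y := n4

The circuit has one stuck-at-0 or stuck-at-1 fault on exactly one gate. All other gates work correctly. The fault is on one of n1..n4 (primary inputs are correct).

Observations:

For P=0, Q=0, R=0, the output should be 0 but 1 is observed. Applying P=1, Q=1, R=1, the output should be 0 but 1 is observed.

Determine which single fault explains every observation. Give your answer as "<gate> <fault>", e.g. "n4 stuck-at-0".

Fault-free values for test 1 (P=0, Q=0, R=0): n1=0, n2=0, n3=1, n4=0, giving Y=0. Observed 1.
Test 1: faults giving observed 1 are {n1 stuck-at-1, n2 stuck-at-1, n3 stuck-at-0, n4 stuck-at-1}.
Test 2 (P=1, Q=1, R=1): fault-free n1=1, n2=1, n3=0, n4=0 → 0; observed 1. Eliminates n1 stuck-at-1, n2 stuck-at-1, n3 stuck-at-0.
Only n4 stuck-at-1 is consistent with every test.

n4 stuck-at-1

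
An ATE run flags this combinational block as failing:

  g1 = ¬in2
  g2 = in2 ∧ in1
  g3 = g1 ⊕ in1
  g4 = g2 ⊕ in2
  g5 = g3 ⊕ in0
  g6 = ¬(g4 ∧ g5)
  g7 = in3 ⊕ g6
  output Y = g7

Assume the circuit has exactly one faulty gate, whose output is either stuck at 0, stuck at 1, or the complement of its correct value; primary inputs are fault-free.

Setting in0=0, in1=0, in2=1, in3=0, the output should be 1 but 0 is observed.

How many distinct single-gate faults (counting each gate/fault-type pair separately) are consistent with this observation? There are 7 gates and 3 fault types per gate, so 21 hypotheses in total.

10

Fault-free: g1=0, g2=0, g3=0, g4=1, g5=0, g6=1, g7=1 → 1. Observed 0.
  g1: stuck-at-1, inverted output ✓; others ✗
  g2: none of the 3 fault types match ✗
  g3: stuck-at-1, inverted output ✓; others ✗
  g4: none of the 3 fault types match ✗
  g5: stuck-at-1, inverted output ✓; others ✗
  g6: stuck-at-0, inverted output ✓; others ✗
  g7: stuck-at-0, inverted output ✓; others ✗
Consistent faults: {g1 stuck-at-1, g1 inverted output, g3 stuck-at-1, g3 inverted output, g5 stuck-at-1, g5 inverted output, g6 stuck-at-0, g6 inverted output, g7 stuck-at-0, g7 inverted output} — 10 in all.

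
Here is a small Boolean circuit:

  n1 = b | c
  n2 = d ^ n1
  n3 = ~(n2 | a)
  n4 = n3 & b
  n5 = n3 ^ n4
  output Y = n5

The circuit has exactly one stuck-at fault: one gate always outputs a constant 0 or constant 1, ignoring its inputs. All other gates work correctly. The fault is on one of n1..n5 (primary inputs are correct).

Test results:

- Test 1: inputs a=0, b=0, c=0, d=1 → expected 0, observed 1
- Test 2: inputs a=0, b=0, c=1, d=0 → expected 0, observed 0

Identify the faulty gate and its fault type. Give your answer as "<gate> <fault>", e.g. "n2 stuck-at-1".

Fault-free values for test 1 (a=0, b=0, c=0, d=1): n1=0, n2=1, n3=0, n4=0, n5=0, giving Y=0. Observed 1.
Test 1: faults giving observed 1 are {n1 stuck-at-1, n2 stuck-at-0, n3 stuck-at-1, n4 stuck-at-1, n5 stuck-at-1}.
Test 2 (a=0, b=0, c=1, d=0): fault-free n1=1, n2=1, n3=0, n4=0, n5=0 → 0; observed 0. Eliminates n2 stuck-at-0, n3 stuck-at-1, n4 stuck-at-1, n5 stuck-at-1.
Only n1 stuck-at-1 is consistent with every test.

n1 stuck-at-1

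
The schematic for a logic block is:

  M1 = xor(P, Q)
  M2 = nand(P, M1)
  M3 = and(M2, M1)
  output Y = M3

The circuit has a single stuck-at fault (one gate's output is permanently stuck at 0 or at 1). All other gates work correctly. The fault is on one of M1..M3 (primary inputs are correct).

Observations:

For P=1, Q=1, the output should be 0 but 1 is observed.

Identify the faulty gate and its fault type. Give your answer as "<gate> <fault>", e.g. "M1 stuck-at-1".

M3 stuck-at-1

Fault-free values for test 1 (P=1, Q=1): M1=0, M2=1, M3=0, giving Y=0. Observed 1.
Test 1: faults giving observed 1 are {M3 stuck-at-1}.
Only M3 stuck-at-1 is consistent with every test.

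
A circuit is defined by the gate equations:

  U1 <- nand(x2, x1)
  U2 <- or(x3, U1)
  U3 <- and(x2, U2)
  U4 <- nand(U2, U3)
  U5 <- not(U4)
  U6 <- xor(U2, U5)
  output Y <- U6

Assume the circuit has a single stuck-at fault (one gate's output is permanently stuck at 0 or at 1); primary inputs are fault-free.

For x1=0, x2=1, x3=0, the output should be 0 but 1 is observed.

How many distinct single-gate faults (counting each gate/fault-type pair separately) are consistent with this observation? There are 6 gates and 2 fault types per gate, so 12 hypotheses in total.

4

Fault-free: U1=1, U2=1, U3=1, U4=0, U5=1, U6=0 → 0. Observed 1.
  U1 stuck-at-0: output 0 ✗
  U1 stuck-at-1: output 0 ✗
  U2 stuck-at-0: output 0 ✗
  U2 stuck-at-1: output 0 ✗
  U3 stuck-at-0: output 1 ✓
  U3 stuck-at-1: output 0 ✗
  U4 stuck-at-0: output 0 ✗
  U4 stuck-at-1: output 1 ✓
  U5 stuck-at-0: output 1 ✓
  U5 stuck-at-1: output 0 ✗
  U6 stuck-at-0: output 0 ✗
  U6 stuck-at-1: output 1 ✓
Consistent faults: {U3 stuck-at-0, U4 stuck-at-1, U5 stuck-at-0, U6 stuck-at-1} — 4 in all.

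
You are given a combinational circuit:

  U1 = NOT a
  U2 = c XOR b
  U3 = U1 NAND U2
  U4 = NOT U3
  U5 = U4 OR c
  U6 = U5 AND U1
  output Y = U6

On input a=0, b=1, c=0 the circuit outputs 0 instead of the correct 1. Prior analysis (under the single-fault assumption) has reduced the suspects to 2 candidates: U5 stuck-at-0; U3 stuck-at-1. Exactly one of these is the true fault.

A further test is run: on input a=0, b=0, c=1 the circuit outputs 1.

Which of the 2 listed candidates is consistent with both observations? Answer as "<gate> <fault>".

U3 stuck-at-1

Evaluate each candidate on input a=0, b=0, c=1:
  U5 stuck-at-0: U1=1, U2=1, U3=0, U4=1, U5=0 [stuck-at-0], U6=0 → 0 — eliminated
  U3 stuck-at-1: U1=1, U2=1, U3=1 [stuck-at-1], U4=0, U5=1, U6=1 → 1 — matches
Only U3 stuck-at-1 reproduces the observed 1.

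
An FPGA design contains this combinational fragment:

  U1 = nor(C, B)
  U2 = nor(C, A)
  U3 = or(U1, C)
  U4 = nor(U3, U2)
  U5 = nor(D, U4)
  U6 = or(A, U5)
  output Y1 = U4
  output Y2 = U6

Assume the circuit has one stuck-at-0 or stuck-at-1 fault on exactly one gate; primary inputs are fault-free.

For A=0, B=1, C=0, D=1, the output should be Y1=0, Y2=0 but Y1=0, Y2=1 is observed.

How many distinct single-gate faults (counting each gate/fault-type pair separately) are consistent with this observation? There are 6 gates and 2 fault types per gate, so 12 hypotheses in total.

Fault-free: U1=0, U2=1, U3=0, U4=0, U5=0, U6=0 → Y1=0, Y2=0. Observed Y1=0, Y2=1.
  U1 stuck-at-0: output Y1=0, Y2=0 ✗
  U1 stuck-at-1: output Y1=0, Y2=0 ✗
  U2 stuck-at-0: output Y1=1, Y2=0 ✗
  U2 stuck-at-1: output Y1=0, Y2=0 ✗
  U3 stuck-at-0: output Y1=0, Y2=0 ✗
  U3 stuck-at-1: output Y1=0, Y2=0 ✗
  U4 stuck-at-0: output Y1=0, Y2=0 ✗
  U4 stuck-at-1: output Y1=1, Y2=0 ✗
  U5 stuck-at-0: output Y1=0, Y2=0 ✗
  U5 stuck-at-1: output Y1=0, Y2=1 ✓
  U6 stuck-at-0: output Y1=0, Y2=0 ✗
  U6 stuck-at-1: output Y1=0, Y2=1 ✓
Consistent faults: {U5 stuck-at-1, U6 stuck-at-1} — 2 in all.

2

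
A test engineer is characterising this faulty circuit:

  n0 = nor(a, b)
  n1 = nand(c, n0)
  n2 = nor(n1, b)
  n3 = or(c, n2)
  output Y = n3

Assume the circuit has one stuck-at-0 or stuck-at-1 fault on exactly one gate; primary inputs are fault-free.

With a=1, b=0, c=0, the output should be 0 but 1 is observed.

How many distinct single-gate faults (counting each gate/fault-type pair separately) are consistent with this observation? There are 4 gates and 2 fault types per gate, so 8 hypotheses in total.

3

Fault-free: n0=0, n1=1, n2=0, n3=0 → 0. Observed 1.
  n0 stuck-at-0: output 0 ✗
  n0 stuck-at-1: output 0 ✗
  n1 stuck-at-0: output 1 ✓
  n1 stuck-at-1: output 0 ✗
  n2 stuck-at-0: output 0 ✗
  n2 stuck-at-1: output 1 ✓
  n3 stuck-at-0: output 0 ✗
  n3 stuck-at-1: output 1 ✓
Consistent faults: {n1 stuck-at-0, n2 stuck-at-1, n3 stuck-at-1} — 3 in all.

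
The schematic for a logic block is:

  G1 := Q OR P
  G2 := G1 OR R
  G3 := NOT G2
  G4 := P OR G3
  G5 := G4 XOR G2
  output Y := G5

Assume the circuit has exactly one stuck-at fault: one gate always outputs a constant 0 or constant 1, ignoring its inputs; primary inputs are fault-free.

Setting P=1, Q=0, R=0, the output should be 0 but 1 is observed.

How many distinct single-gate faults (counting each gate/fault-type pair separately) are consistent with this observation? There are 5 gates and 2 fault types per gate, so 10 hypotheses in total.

Fault-free: G1=1, G2=1, G3=0, G4=1, G5=0 → 0. Observed 1.
  G1 stuck-at-0: output 1 ✓
  G1 stuck-at-1: output 0 ✗
  G2 stuck-at-0: output 1 ✓
  G2 stuck-at-1: output 0 ✗
  G3 stuck-at-0: output 0 ✗
  G3 stuck-at-1: output 0 ✗
  G4 stuck-at-0: output 1 ✓
  G4 stuck-at-1: output 0 ✗
  G5 stuck-at-0: output 0 ✗
  G5 stuck-at-1: output 1 ✓
Consistent faults: {G1 stuck-at-0, G2 stuck-at-0, G4 stuck-at-0, G5 stuck-at-1} — 4 in all.

4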